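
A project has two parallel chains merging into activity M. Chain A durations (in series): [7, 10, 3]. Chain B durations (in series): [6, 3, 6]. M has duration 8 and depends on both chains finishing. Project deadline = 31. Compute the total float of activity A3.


Forward pass: ES(A3) = sum of predecessors on chain A = 17
EF = ES + duration = 17 + 3 = 20
Backward pass: LF(M) = deadline = 31; LS(M) = 31 - 8 = 23
LF(A3) = LS(M) - sum(successors on chain A) = 23 - 0 = 23
LS = LF - duration = 23 - 3 = 20
Total float = LS - ES = 20 - 17 = 3

3


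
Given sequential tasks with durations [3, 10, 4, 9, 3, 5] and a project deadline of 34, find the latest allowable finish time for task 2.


LF(activity 2) = deadline - sum of successor durations
Successors: activities 3 through 6 with durations [4, 9, 3, 5]
Sum of successor durations = 21
LF = 34 - 21 = 13

13


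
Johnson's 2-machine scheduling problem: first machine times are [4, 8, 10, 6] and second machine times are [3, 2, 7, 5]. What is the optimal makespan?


Apply Johnson's rule:
  Group 1 (a <= b): []
  Group 2 (a > b): [(3, 10, 7), (4, 6, 5), (1, 4, 3), (2, 8, 2)]
Optimal job order: [3, 4, 1, 2]
Schedule:
  Job 3: M1 done at 10, M2 done at 17
  Job 4: M1 done at 16, M2 done at 22
  Job 1: M1 done at 20, M2 done at 25
  Job 2: M1 done at 28, M2 done at 30
Makespan = 30

30


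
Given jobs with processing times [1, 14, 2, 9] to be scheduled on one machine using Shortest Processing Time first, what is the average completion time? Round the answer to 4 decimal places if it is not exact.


Sort jobs by processing time (SPT order): [1, 2, 9, 14]
Compute completion times sequentially:
  Job 1: processing = 1, completes at 1
  Job 2: processing = 2, completes at 3
  Job 3: processing = 9, completes at 12
  Job 4: processing = 14, completes at 26
Sum of completion times = 42
Average completion time = 42/4 = 10.5

10.5


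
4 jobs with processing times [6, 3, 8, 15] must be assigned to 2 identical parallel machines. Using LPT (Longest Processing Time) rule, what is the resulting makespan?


Sort jobs in decreasing order (LPT): [15, 8, 6, 3]
Assign each job to the least loaded machine:
  Machine 1: jobs [15], load = 15
  Machine 2: jobs [8, 6, 3], load = 17
Makespan = max load = 17

17


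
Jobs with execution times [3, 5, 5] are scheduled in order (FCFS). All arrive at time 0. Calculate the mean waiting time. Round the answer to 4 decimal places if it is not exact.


FCFS order (as given): [3, 5, 5]
Waiting times:
  Job 1: wait = 0
  Job 2: wait = 3
  Job 3: wait = 8
Sum of waiting times = 11
Average waiting time = 11/3 = 3.6667

3.6667


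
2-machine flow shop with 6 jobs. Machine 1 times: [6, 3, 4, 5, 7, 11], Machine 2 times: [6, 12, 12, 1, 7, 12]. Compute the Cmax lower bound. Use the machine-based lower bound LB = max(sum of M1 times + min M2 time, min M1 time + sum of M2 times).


LB1 = sum(M1 times) + min(M2 times) = 36 + 1 = 37
LB2 = min(M1 times) + sum(M2 times) = 3 + 50 = 53
Lower bound = max(LB1, LB2) = max(37, 53) = 53

53


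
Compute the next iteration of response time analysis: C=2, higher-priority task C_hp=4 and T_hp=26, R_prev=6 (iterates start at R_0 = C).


R_next = C + ceil(R_prev / T_hp) * C_hp
ceil(6 / 26) = ceil(0.2308) = 1
Interference = 1 * 4 = 4
R_next = 2 + 4 = 6
R_next = R_prev, so the iteration has converged (response time = 6).

6


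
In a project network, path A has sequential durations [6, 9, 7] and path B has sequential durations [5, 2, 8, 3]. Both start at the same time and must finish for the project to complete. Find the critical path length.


Path A total = 6 + 9 + 7 = 22
Path B total = 5 + 2 + 8 + 3 = 18
Critical path = longest path = max(22, 18) = 22

22


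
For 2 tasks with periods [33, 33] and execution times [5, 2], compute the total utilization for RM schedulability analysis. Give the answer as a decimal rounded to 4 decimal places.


Compute individual utilizations (exact fractions):
  Task 1: C/T = 5/33 (approx. 0.1515)
  Task 2: C/T = 2/33 (approx. 0.0606)
Total utilization U = 5/33 + 2/33 = 7/33
Rounded to 4 decimal places: U = 0.2121
RM (Liu & Layland) bound for 2 tasks = 0.828427; compare with U = 7/33 (approx. 0.212121)
U <= bound, so schedulable by RM sufficient condition.

0.2121


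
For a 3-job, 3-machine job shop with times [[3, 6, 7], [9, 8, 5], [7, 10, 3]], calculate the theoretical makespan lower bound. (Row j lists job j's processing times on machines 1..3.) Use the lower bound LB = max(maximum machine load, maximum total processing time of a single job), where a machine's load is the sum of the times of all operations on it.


Machine loads:
  Machine 1: 3 + 9 + 7 = 19
  Machine 2: 6 + 8 + 10 = 24
  Machine 3: 7 + 5 + 3 = 15
Max machine load = 24
Job totals:
  Job 1: 16
  Job 2: 22
  Job 3: 20
Max job total = 22
Lower bound = max(24, 22) = 24

24


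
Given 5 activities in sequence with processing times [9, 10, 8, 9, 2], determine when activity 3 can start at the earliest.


Activity 3 starts after activities 1 through 2 complete.
Predecessor durations: [9, 10]
ES = 9 + 10 = 19

19


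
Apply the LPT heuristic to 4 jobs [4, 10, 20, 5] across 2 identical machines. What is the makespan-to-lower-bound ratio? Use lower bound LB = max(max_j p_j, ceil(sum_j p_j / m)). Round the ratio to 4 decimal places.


LPT order: [20, 10, 5, 4]
Machine loads after assignment: [20, 19]
LPT makespan = 20
Lower bound = max(max_job, ceil(total/2)) = max(20, 20) = 20
Ratio = 20 / 20 = 1.0

1.0


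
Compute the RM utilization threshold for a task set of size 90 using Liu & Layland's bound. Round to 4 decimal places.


Compute 2^(1/90) = 1.0077313692
Subtract 1: 1.0077313692 - 1 = 0.0077313692
Multiply by n: 90 * 0.0077313692 = 0.6958232280
Round to 4 dp: 0.6958

0.6958


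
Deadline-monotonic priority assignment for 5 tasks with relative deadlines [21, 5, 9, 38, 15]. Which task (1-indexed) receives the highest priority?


Sort tasks by relative deadline (ascending):
  Task 2: deadline = 5
  Task 3: deadline = 9
  Task 5: deadline = 15
  Task 1: deadline = 21
  Task 4: deadline = 38
Priority order (highest first): [2, 3, 5, 1, 4]
Highest priority task = 2

2


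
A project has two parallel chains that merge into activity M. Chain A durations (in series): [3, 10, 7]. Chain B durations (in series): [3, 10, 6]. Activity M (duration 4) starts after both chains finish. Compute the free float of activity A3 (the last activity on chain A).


ES(A3) = sum of predecessors on chain A = 13
EF(A3) = ES + duration = 13 + 7 = 20
Successor of A3 is M. ES(M) = max(sum(A), sum(B)) = max(20, 19) = 20
Free float = ES(successor) - EF(current) = 20 - 20 = 0

0


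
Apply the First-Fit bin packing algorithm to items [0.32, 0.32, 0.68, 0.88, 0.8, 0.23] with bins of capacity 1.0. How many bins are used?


Place items sequentially using First-Fit:
  Item 0.32 -> new Bin 1
  Item 0.32 -> Bin 1 (now 0.64)
  Item 0.68 -> new Bin 2
  Item 0.88 -> new Bin 3
  Item 0.8 -> new Bin 4
  Item 0.23 -> Bin 1 (now 0.87)
Total bins used = 4

4


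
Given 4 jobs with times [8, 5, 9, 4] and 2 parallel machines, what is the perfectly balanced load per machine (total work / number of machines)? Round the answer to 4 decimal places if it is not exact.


Total processing time = 8 + 5 + 9 + 4 = 26
Number of machines = 2
Ideal balanced load = 26 / 2 = 13.0

13.0


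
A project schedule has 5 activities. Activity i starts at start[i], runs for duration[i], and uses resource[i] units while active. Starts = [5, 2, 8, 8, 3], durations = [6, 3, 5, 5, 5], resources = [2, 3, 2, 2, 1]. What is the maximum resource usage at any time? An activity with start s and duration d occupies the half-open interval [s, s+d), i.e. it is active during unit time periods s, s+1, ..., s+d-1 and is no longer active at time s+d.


Each activity i is active on [start_i, start_i + duration_i).
Compute total resource usage per time slot:
  t=0: active resources = [], total = 0
  t=1: active resources = [], total = 0
  t=2: active resources = [3], total = 3
  t=3: active resources = [3, 1], total = 4
  t=4: active resources = [3, 1], total = 4
  t=5: active resources = [2, 1], total = 3
  t=6: active resources = [2, 1], total = 3
  t=7: active resources = [2, 1], total = 3
  t=8: active resources = [2, 2, 2], total = 6
  t=9: active resources = [2, 2, 2], total = 6
  t=10: active resources = [2, 2, 2], total = 6
  t=11: active resources = [2, 2], total = 4
  t=12: active resources = [2, 2], total = 4
Peak resource demand = 6

6


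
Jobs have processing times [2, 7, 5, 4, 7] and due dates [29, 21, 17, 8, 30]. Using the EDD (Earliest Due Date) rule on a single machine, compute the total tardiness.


Sort by due date (EDD order): [(4, 8), (5, 17), (7, 21), (2, 29), (7, 30)]
Compute completion times and tardiness:
  Job 1: p=4, d=8, C=4, tardiness=max(0,4-8)=0
  Job 2: p=5, d=17, C=9, tardiness=max(0,9-17)=0
  Job 3: p=7, d=21, C=16, tardiness=max(0,16-21)=0
  Job 4: p=2, d=29, C=18, tardiness=max(0,18-29)=0
  Job 5: p=7, d=30, C=25, tardiness=max(0,25-30)=0
Total tardiness = 0

0


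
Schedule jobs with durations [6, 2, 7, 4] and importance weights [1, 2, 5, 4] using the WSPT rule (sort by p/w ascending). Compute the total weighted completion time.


Compute p/w ratios and sort ascending (WSPT): [(2, 2), (4, 4), (7, 5), (6, 1)]
Compute weighted completion times:
  Job (p=2,w=2): C=2, w*C=2*2=4
  Job (p=4,w=4): C=6, w*C=4*6=24
  Job (p=7,w=5): C=13, w*C=5*13=65
  Job (p=6,w=1): C=19, w*C=1*19=19
Total weighted completion time = 112

112


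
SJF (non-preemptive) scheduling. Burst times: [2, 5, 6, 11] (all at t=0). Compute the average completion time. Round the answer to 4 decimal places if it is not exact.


SJF order (ascending): [2, 5, 6, 11]
Completion times:
  Job 1: burst=2, C=2
  Job 2: burst=5, C=7
  Job 3: burst=6, C=13
  Job 4: burst=11, C=24
Average completion = 46/4 = 11.5

11.5


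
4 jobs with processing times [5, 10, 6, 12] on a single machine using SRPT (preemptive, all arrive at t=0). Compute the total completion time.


Since all jobs arrive at t=0, SRPT equals SPT ordering.
SPT order: [5, 6, 10, 12]
Completion times:
  Job 1: p=5, C=5
  Job 2: p=6, C=11
  Job 3: p=10, C=21
  Job 4: p=12, C=33
Total completion time = 5 + 11 + 21 + 33 = 70

70


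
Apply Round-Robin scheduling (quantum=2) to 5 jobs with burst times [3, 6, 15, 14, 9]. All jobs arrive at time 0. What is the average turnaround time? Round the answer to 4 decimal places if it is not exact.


Time quantum = 2
Execution trace:
  J1 runs 2 units, time = 2
  J2 runs 2 units, time = 4
  J3 runs 2 units, time = 6
  J4 runs 2 units, time = 8
  J5 runs 2 units, time = 10
  J1 runs 1 units, time = 11
  J2 runs 2 units, time = 13
  J3 runs 2 units, time = 15
  J4 runs 2 units, time = 17
  J5 runs 2 units, time = 19
  J2 runs 2 units, time = 21
  J3 runs 2 units, time = 23
  J4 runs 2 units, time = 25
  J5 runs 2 units, time = 27
  J3 runs 2 units, time = 29
  J4 runs 2 units, time = 31
  J5 runs 2 units, time = 33
  J3 runs 2 units, time = 35
  J4 runs 2 units, time = 37
  J5 runs 1 units, time = 38
  J3 runs 2 units, time = 40
  J4 runs 2 units, time = 42
  J3 runs 2 units, time = 44
  J4 runs 2 units, time = 46
  J3 runs 1 units, time = 47
Finish times: [11, 21, 47, 46, 38]
Average turnaround = 163/5 = 32.6

32.6


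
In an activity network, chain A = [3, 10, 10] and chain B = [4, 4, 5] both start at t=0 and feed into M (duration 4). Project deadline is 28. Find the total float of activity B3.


Forward pass: ES(B3) = sum of predecessors on chain B = 8
EF = ES + duration = 8 + 5 = 13
Backward pass: LF(M) = deadline = 28; LS(M) = 28 - 4 = 24
LF(B3) = LS(M) - sum(successors on chain B) = 24 - 0 = 24
LS = LF - duration = 24 - 5 = 19
Total float = LS - ES = 19 - 8 = 11

11


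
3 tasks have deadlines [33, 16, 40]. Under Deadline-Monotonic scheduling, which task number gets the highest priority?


Sort tasks by relative deadline (ascending):
  Task 2: deadline = 16
  Task 1: deadline = 33
  Task 3: deadline = 40
Priority order (highest first): [2, 1, 3]
Highest priority task = 2

2


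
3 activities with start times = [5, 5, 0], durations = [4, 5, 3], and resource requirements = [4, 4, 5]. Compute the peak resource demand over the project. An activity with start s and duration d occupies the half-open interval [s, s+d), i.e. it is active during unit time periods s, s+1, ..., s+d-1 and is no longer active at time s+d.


Each activity i is active on [start_i, start_i + duration_i).
Compute total resource usage per time slot:
  t=0: active resources = [5], total = 5
  t=1: active resources = [5], total = 5
  t=2: active resources = [5], total = 5
  t=3: active resources = [], total = 0
  t=4: active resources = [], total = 0
  t=5: active resources = [4, 4], total = 8
  t=6: active resources = [4, 4], total = 8
  t=7: active resources = [4, 4], total = 8
  t=8: active resources = [4, 4], total = 8
  t=9: active resources = [4], total = 4
Peak resource demand = 8

8


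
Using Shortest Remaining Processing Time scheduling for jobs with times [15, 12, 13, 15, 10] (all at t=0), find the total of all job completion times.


Since all jobs arrive at t=0, SRPT equals SPT ordering.
SPT order: [10, 12, 13, 15, 15]
Completion times:
  Job 1: p=10, C=10
  Job 2: p=12, C=22
  Job 3: p=13, C=35
  Job 4: p=15, C=50
  Job 5: p=15, C=65
Total completion time = 10 + 22 + 35 + 50 + 65 = 182

182


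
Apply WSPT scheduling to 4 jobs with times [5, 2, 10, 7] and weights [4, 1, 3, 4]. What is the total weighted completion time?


Compute p/w ratios and sort ascending (WSPT): [(5, 4), (7, 4), (2, 1), (10, 3)]
Compute weighted completion times:
  Job (p=5,w=4): C=5, w*C=4*5=20
  Job (p=7,w=4): C=12, w*C=4*12=48
  Job (p=2,w=1): C=14, w*C=1*14=14
  Job (p=10,w=3): C=24, w*C=3*24=72
Total weighted completion time = 154

154


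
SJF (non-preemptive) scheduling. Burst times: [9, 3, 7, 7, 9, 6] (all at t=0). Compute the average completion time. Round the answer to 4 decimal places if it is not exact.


SJF order (ascending): [3, 6, 7, 7, 9, 9]
Completion times:
  Job 1: burst=3, C=3
  Job 2: burst=6, C=9
  Job 3: burst=7, C=16
  Job 4: burst=7, C=23
  Job 5: burst=9, C=32
  Job 6: burst=9, C=41
Average completion = 124/6 = 20.6667

20.6667


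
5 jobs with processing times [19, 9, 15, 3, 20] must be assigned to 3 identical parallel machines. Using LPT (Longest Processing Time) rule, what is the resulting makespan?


Sort jobs in decreasing order (LPT): [20, 19, 15, 9, 3]
Assign each job to the least loaded machine:
  Machine 1: jobs [20], load = 20
  Machine 2: jobs [19, 3], load = 22
  Machine 3: jobs [15, 9], load = 24
Makespan = max load = 24

24


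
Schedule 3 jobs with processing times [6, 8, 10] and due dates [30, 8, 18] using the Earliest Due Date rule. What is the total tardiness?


Sort by due date (EDD order): [(8, 8), (10, 18), (6, 30)]
Compute completion times and tardiness:
  Job 1: p=8, d=8, C=8, tardiness=max(0,8-8)=0
  Job 2: p=10, d=18, C=18, tardiness=max(0,18-18)=0
  Job 3: p=6, d=30, C=24, tardiness=max(0,24-30)=0
Total tardiness = 0

0


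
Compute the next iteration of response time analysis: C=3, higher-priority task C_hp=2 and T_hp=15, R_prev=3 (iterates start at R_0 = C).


R_next = C + ceil(R_prev / T_hp) * C_hp
ceil(3 / 15) = ceil(0.2) = 1
Interference = 1 * 2 = 2
R_next = 3 + 2 = 5

5


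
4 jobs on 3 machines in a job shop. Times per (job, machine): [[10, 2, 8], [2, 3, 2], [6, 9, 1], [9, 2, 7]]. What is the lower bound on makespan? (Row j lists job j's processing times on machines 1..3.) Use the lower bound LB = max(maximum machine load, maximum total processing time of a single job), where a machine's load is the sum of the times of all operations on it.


Machine loads:
  Machine 1: 10 + 2 + 6 + 9 = 27
  Machine 2: 2 + 3 + 9 + 2 = 16
  Machine 3: 8 + 2 + 1 + 7 = 18
Max machine load = 27
Job totals:
  Job 1: 20
  Job 2: 7
  Job 3: 16
  Job 4: 18
Max job total = 20
Lower bound = max(27, 20) = 27

27


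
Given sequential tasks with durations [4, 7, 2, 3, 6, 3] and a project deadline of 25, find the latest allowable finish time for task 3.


LF(activity 3) = deadline - sum of successor durations
Successors: activities 4 through 6 with durations [3, 6, 3]
Sum of successor durations = 12
LF = 25 - 12 = 13

13


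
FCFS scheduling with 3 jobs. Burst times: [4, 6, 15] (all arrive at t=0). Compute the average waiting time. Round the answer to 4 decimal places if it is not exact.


FCFS order (as given): [4, 6, 15]
Waiting times:
  Job 1: wait = 0
  Job 2: wait = 4
  Job 3: wait = 10
Sum of waiting times = 14
Average waiting time = 14/3 = 4.6667

4.6667


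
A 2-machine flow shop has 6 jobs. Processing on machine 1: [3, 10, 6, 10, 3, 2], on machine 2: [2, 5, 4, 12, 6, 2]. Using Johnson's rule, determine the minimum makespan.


Apply Johnson's rule:
  Group 1 (a <= b): [(6, 2, 2), (5, 3, 6), (4, 10, 12)]
  Group 2 (a > b): [(2, 10, 5), (3, 6, 4), (1, 3, 2)]
Optimal job order: [6, 5, 4, 2, 3, 1]
Schedule:
  Job 6: M1 done at 2, M2 done at 4
  Job 5: M1 done at 5, M2 done at 11
  Job 4: M1 done at 15, M2 done at 27
  Job 2: M1 done at 25, M2 done at 32
  Job 3: M1 done at 31, M2 done at 36
  Job 1: M1 done at 34, M2 done at 38
Makespan = 38

38


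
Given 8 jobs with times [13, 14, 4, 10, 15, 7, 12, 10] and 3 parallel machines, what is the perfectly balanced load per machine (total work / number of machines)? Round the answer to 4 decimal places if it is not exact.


Total processing time = 13 + 14 + 4 + 10 + 15 + 7 + 12 + 10 = 85
Number of machines = 3
Ideal balanced load = 85 / 3 = 28.3333

28.3333


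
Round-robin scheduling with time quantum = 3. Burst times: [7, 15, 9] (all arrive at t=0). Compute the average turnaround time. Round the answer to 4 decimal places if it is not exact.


Time quantum = 3
Execution trace:
  J1 runs 3 units, time = 3
  J2 runs 3 units, time = 6
  J3 runs 3 units, time = 9
  J1 runs 3 units, time = 12
  J2 runs 3 units, time = 15
  J3 runs 3 units, time = 18
  J1 runs 1 units, time = 19
  J2 runs 3 units, time = 22
  J3 runs 3 units, time = 25
  J2 runs 3 units, time = 28
  J2 runs 3 units, time = 31
Finish times: [19, 31, 25]
Average turnaround = 75/3 = 25.0

25.0


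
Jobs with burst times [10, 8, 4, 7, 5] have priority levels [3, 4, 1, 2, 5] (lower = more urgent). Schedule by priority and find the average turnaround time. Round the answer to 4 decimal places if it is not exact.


Sort by priority (ascending = highest first):
Order: [(1, 4), (2, 7), (3, 10), (4, 8), (5, 5)]
Completion times:
  Priority 1, burst=4, C=4
  Priority 2, burst=7, C=11
  Priority 3, burst=10, C=21
  Priority 4, burst=8, C=29
  Priority 5, burst=5, C=34
Average turnaround = 99/5 = 19.8

19.8


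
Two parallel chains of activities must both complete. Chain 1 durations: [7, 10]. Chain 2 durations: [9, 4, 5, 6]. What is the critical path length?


Path A total = 7 + 10 = 17
Path B total = 9 + 4 + 5 + 6 = 24
Critical path = longest path = max(17, 24) = 24

24


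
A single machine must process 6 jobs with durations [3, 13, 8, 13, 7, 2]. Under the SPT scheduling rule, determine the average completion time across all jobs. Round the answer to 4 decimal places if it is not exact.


Sort jobs by processing time (SPT order): [2, 3, 7, 8, 13, 13]
Compute completion times sequentially:
  Job 1: processing = 2, completes at 2
  Job 2: processing = 3, completes at 5
  Job 3: processing = 7, completes at 12
  Job 4: processing = 8, completes at 20
  Job 5: processing = 13, completes at 33
  Job 6: processing = 13, completes at 46
Sum of completion times = 118
Average completion time = 118/6 = 19.6667

19.6667


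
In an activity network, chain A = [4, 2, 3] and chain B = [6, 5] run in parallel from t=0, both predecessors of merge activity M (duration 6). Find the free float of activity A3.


ES(A3) = sum of predecessors on chain A = 6
EF(A3) = ES + duration = 6 + 3 = 9
Successor of A3 is M. ES(M) = max(sum(A), sum(B)) = max(9, 11) = 11
Free float = ES(successor) - EF(current) = 11 - 9 = 2

2


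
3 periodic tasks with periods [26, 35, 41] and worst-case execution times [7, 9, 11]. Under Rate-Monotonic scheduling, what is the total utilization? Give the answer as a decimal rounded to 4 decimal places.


Compute individual utilizations (exact fractions):
  Task 1: C/T = 7/26 (approx. 0.2692)
  Task 2: C/T = 9/35 (approx. 0.2571)
  Task 3: C/T = 11/41 (approx. 0.2683)
Total utilization U = 7/26 + 9/35 + 11/41 = 29649/37310
Rounded to 4 decimal places: U = 0.7947
RM (Liu & Layland) bound for 3 tasks = 0.779763; compare with U = 29649/37310 (approx. 0.794666)
bound < U <= 1, so the RM sufficient condition is not met (inconclusive; an exact test such as response-time analysis is needed).

0.7947


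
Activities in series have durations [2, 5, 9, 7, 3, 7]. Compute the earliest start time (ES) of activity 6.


Activity 6 starts after activities 1 through 5 complete.
Predecessor durations: [2, 5, 9, 7, 3]
ES = 2 + 5 + 9 + 7 + 3 = 26

26


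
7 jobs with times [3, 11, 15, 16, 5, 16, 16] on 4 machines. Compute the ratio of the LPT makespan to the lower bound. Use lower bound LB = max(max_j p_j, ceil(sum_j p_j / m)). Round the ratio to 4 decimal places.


LPT order: [16, 16, 16, 15, 11, 5, 3]
Machine loads after assignment: [21, 19, 16, 26]
LPT makespan = 26
Lower bound = max(max_job, ceil(total/4)) = max(16, 21) = 21
Ratio = 26 / 21 = 1.2381

1.2381


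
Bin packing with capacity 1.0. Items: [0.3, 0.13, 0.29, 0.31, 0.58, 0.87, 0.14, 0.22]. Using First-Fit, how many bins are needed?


Place items sequentially using First-Fit:
  Item 0.3 -> new Bin 1
  Item 0.13 -> Bin 1 (now 0.43)
  Item 0.29 -> Bin 1 (now 0.72)
  Item 0.31 -> new Bin 2
  Item 0.58 -> Bin 2 (now 0.89)
  Item 0.87 -> new Bin 3
  Item 0.14 -> Bin 1 (now 0.86)
  Item 0.22 -> new Bin 4
Total bins used = 4

4


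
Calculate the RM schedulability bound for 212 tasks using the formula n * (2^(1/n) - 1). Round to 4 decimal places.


Compute 2^(1/212) = 1.0032749130
Subtract 1: 1.0032749130 - 1 = 0.0032749130
Multiply by n: 212 * 0.0032749130 = 0.6942815560
Round to 4 dp: 0.6943

0.6943


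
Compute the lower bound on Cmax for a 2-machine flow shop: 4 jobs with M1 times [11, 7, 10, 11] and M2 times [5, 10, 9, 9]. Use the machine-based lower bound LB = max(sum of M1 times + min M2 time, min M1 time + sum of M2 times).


LB1 = sum(M1 times) + min(M2 times) = 39 + 5 = 44
LB2 = min(M1 times) + sum(M2 times) = 7 + 33 = 40
Lower bound = max(LB1, LB2) = max(44, 40) = 44

44


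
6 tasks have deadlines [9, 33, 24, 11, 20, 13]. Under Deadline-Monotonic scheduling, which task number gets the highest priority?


Sort tasks by relative deadline (ascending):
  Task 1: deadline = 9
  Task 4: deadline = 11
  Task 6: deadline = 13
  Task 5: deadline = 20
  Task 3: deadline = 24
  Task 2: deadline = 33
Priority order (highest first): [1, 4, 6, 5, 3, 2]
Highest priority task = 1

1


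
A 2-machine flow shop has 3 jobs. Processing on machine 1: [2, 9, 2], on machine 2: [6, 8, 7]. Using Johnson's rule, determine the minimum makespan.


Apply Johnson's rule:
  Group 1 (a <= b): [(1, 2, 6), (3, 2, 7)]
  Group 2 (a > b): [(2, 9, 8)]
Optimal job order: [1, 3, 2]
Schedule:
  Job 1: M1 done at 2, M2 done at 8
  Job 3: M1 done at 4, M2 done at 15
  Job 2: M1 done at 13, M2 done at 23
Makespan = 23

23


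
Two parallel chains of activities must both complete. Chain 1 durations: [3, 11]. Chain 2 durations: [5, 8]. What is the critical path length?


Path A total = 3 + 11 = 14
Path B total = 5 + 8 = 13
Critical path = longest path = max(14, 13) = 14

14


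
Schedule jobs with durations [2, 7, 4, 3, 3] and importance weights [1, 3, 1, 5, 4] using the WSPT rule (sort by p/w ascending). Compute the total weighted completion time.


Compute p/w ratios and sort ascending (WSPT): [(3, 5), (3, 4), (2, 1), (7, 3), (4, 1)]
Compute weighted completion times:
  Job (p=3,w=5): C=3, w*C=5*3=15
  Job (p=3,w=4): C=6, w*C=4*6=24
  Job (p=2,w=1): C=8, w*C=1*8=8
  Job (p=7,w=3): C=15, w*C=3*15=45
  Job (p=4,w=1): C=19, w*C=1*19=19
Total weighted completion time = 111

111


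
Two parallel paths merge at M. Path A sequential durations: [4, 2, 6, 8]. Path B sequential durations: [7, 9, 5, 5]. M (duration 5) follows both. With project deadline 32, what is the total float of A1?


Forward pass: ES(A1) = sum of predecessors on chain A = 0
EF = ES + duration = 0 + 4 = 4
Backward pass: LF(M) = deadline = 32; LS(M) = 32 - 5 = 27
LF(A1) = LS(M) - sum(successors on chain A) = 27 - 16 = 11
LS = LF - duration = 11 - 4 = 7
Total float = LS - ES = 7 - 0 = 7

7


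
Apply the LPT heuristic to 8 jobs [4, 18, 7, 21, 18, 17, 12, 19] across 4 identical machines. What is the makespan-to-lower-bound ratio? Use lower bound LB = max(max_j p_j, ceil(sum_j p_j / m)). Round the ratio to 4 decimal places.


LPT order: [21, 19, 18, 18, 17, 12, 7, 4]
Machine loads after assignment: [25, 26, 35, 30]
LPT makespan = 35
Lower bound = max(max_job, ceil(total/4)) = max(21, 29) = 29
Ratio = 35 / 29 = 1.2069

1.2069


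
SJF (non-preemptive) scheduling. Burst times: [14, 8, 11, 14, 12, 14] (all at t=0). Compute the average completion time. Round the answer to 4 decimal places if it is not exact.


SJF order (ascending): [8, 11, 12, 14, 14, 14]
Completion times:
  Job 1: burst=8, C=8
  Job 2: burst=11, C=19
  Job 3: burst=12, C=31
  Job 4: burst=14, C=45
  Job 5: burst=14, C=59
  Job 6: burst=14, C=73
Average completion = 235/6 = 39.1667

39.1667


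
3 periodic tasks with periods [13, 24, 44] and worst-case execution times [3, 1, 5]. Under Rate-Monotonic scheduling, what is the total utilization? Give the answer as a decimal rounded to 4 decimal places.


Compute individual utilizations (exact fractions):
  Task 1: C/T = 3/13 (approx. 0.2308)
  Task 2: C/T = 1/24 (approx. 0.0417)
  Task 3: C/T = 5/44 (approx. 0.1136)
Total utilization U = 3/13 + 1/24 + 5/44 = 1325/3432
Rounded to 4 decimal places: U = 0.3861
RM (Liu & Layland) bound for 3 tasks = 0.779763; compare with U = 1325/3432 (approx. 0.386072)
U <= bound, so schedulable by RM sufficient condition.

0.3861


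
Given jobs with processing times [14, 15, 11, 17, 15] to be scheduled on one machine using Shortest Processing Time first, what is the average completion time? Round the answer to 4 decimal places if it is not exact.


Sort jobs by processing time (SPT order): [11, 14, 15, 15, 17]
Compute completion times sequentially:
  Job 1: processing = 11, completes at 11
  Job 2: processing = 14, completes at 25
  Job 3: processing = 15, completes at 40
  Job 4: processing = 15, completes at 55
  Job 5: processing = 17, completes at 72
Sum of completion times = 203
Average completion time = 203/5 = 40.6

40.6


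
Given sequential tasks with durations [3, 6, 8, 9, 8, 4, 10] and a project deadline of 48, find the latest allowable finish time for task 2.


LF(activity 2) = deadline - sum of successor durations
Successors: activities 3 through 7 with durations [8, 9, 8, 4, 10]
Sum of successor durations = 39
LF = 48 - 39 = 9

9


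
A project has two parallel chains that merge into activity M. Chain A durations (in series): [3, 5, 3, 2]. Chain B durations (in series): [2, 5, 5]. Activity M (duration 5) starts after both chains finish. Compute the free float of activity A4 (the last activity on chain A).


ES(A4) = sum of predecessors on chain A = 11
EF(A4) = ES + duration = 11 + 2 = 13
Successor of A4 is M. ES(M) = max(sum(A), sum(B)) = max(13, 12) = 13
Free float = ES(successor) - EF(current) = 13 - 13 = 0

0


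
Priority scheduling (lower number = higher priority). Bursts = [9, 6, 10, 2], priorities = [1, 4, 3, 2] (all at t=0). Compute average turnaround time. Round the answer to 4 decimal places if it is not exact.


Sort by priority (ascending = highest first):
Order: [(1, 9), (2, 2), (3, 10), (4, 6)]
Completion times:
  Priority 1, burst=9, C=9
  Priority 2, burst=2, C=11
  Priority 3, burst=10, C=21
  Priority 4, burst=6, C=27
Average turnaround = 68/4 = 17.0

17.0


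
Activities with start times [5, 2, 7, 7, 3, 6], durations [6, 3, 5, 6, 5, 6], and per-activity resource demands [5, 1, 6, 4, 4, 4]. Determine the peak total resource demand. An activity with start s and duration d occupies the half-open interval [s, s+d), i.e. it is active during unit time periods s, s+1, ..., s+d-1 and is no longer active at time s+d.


Each activity i is active on [start_i, start_i + duration_i).
Compute total resource usage per time slot:
  t=0: active resources = [], total = 0
  t=1: active resources = [], total = 0
  t=2: active resources = [1], total = 1
  t=3: active resources = [1, 4], total = 5
  t=4: active resources = [1, 4], total = 5
  t=5: active resources = [5, 4], total = 9
  t=6: active resources = [5, 4, 4], total = 13
  t=7: active resources = [5, 6, 4, 4, 4], total = 23
  t=8: active resources = [5, 6, 4, 4], total = 19
  t=9: active resources = [5, 6, 4, 4], total = 19
  t=10: active resources = [5, 6, 4, 4], total = 19
  t=11: active resources = [6, 4, 4], total = 14
  t=12: active resources = [4], total = 4
Peak resource demand = 23

23


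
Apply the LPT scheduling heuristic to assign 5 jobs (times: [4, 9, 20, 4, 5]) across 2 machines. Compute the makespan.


Sort jobs in decreasing order (LPT): [20, 9, 5, 4, 4]
Assign each job to the least loaded machine:
  Machine 1: jobs [20], load = 20
  Machine 2: jobs [9, 5, 4, 4], load = 22
Makespan = max load = 22

22


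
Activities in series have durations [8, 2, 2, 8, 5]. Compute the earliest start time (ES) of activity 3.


Activity 3 starts after activities 1 through 2 complete.
Predecessor durations: [8, 2]
ES = 8 + 2 = 10

10


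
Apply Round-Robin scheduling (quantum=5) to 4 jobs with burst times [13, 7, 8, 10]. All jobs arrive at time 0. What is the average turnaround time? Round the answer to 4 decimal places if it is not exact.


Time quantum = 5
Execution trace:
  J1 runs 5 units, time = 5
  J2 runs 5 units, time = 10
  J3 runs 5 units, time = 15
  J4 runs 5 units, time = 20
  J1 runs 5 units, time = 25
  J2 runs 2 units, time = 27
  J3 runs 3 units, time = 30
  J4 runs 5 units, time = 35
  J1 runs 3 units, time = 38
Finish times: [38, 27, 30, 35]
Average turnaround = 130/4 = 32.5

32.5


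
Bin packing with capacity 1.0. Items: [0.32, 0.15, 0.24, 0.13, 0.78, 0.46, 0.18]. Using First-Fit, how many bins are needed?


Place items sequentially using First-Fit:
  Item 0.32 -> new Bin 1
  Item 0.15 -> Bin 1 (now 0.47)
  Item 0.24 -> Bin 1 (now 0.71)
  Item 0.13 -> Bin 1 (now 0.84)
  Item 0.78 -> new Bin 2
  Item 0.46 -> new Bin 3
  Item 0.18 -> Bin 2 (now 0.96)
Total bins used = 3

3


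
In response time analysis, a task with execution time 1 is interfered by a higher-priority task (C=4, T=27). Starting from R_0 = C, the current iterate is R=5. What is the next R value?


R_next = C + ceil(R_prev / T_hp) * C_hp
ceil(5 / 27) = ceil(0.1852) = 1
Interference = 1 * 4 = 4
R_next = 1 + 4 = 5
R_next = R_prev, so the iteration has converged (response time = 5).

5


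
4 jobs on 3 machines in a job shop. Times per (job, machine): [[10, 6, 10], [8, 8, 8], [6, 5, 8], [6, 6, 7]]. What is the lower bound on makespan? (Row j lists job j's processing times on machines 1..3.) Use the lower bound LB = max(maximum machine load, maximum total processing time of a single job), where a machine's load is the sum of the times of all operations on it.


Machine loads:
  Machine 1: 10 + 8 + 6 + 6 = 30
  Machine 2: 6 + 8 + 5 + 6 = 25
  Machine 3: 10 + 8 + 8 + 7 = 33
Max machine load = 33
Job totals:
  Job 1: 26
  Job 2: 24
  Job 3: 19
  Job 4: 19
Max job total = 26
Lower bound = max(33, 26) = 33

33


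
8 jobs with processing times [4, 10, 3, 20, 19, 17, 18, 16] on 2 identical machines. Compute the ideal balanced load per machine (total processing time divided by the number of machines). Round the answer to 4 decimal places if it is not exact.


Total processing time = 4 + 10 + 3 + 20 + 19 + 17 + 18 + 16 = 107
Number of machines = 2
Ideal balanced load = 107 / 2 = 53.5

53.5


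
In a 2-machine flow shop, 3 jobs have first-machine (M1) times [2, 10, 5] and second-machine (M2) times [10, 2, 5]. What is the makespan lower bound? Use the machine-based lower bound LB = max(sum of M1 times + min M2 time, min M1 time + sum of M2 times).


LB1 = sum(M1 times) + min(M2 times) = 17 + 2 = 19
LB2 = min(M1 times) + sum(M2 times) = 2 + 17 = 19
Lower bound = max(LB1, LB2) = max(19, 19) = 19

19


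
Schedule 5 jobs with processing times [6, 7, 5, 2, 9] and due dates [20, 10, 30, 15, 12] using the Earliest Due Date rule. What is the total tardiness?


Sort by due date (EDD order): [(7, 10), (9, 12), (2, 15), (6, 20), (5, 30)]
Compute completion times and tardiness:
  Job 1: p=7, d=10, C=7, tardiness=max(0,7-10)=0
  Job 2: p=9, d=12, C=16, tardiness=max(0,16-12)=4
  Job 3: p=2, d=15, C=18, tardiness=max(0,18-15)=3
  Job 4: p=6, d=20, C=24, tardiness=max(0,24-20)=4
  Job 5: p=5, d=30, C=29, tardiness=max(0,29-30)=0
Total tardiness = 11

11


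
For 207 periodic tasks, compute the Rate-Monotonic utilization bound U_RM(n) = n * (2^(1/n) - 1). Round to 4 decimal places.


Compute 2^(1/207) = 1.0033541497
Subtract 1: 1.0033541497 - 1 = 0.0033541497
Multiply by n: 207 * 0.0033541497 = 0.6943089879
Round to 4 dp: 0.6943

0.6943


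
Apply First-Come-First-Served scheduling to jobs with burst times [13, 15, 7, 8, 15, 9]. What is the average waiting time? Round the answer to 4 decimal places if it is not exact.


FCFS order (as given): [13, 15, 7, 8, 15, 9]
Waiting times:
  Job 1: wait = 0
  Job 2: wait = 13
  Job 3: wait = 28
  Job 4: wait = 35
  Job 5: wait = 43
  Job 6: wait = 58
Sum of waiting times = 177
Average waiting time = 177/6 = 29.5

29.5


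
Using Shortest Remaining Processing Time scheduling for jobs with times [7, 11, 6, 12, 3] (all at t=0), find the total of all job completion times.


Since all jobs arrive at t=0, SRPT equals SPT ordering.
SPT order: [3, 6, 7, 11, 12]
Completion times:
  Job 1: p=3, C=3
  Job 2: p=6, C=9
  Job 3: p=7, C=16
  Job 4: p=11, C=27
  Job 5: p=12, C=39
Total completion time = 3 + 9 + 16 + 27 + 39 = 94

94


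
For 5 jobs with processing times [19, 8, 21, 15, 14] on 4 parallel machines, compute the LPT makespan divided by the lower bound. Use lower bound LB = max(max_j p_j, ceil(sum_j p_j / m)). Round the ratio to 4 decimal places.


LPT order: [21, 19, 15, 14, 8]
Machine loads after assignment: [21, 19, 15, 22]
LPT makespan = 22
Lower bound = max(max_job, ceil(total/4)) = max(21, 20) = 21
Ratio = 22 / 21 = 1.0476

1.0476


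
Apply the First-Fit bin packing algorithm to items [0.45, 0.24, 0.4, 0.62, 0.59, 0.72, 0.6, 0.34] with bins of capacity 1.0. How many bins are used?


Place items sequentially using First-Fit:
  Item 0.45 -> new Bin 1
  Item 0.24 -> Bin 1 (now 0.69)
  Item 0.4 -> new Bin 2
  Item 0.62 -> new Bin 3
  Item 0.59 -> Bin 2 (now 0.99)
  Item 0.72 -> new Bin 4
  Item 0.6 -> new Bin 5
  Item 0.34 -> Bin 3 (now 0.96)
Total bins used = 5

5


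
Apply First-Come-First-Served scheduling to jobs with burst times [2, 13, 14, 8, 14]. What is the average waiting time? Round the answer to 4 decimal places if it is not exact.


FCFS order (as given): [2, 13, 14, 8, 14]
Waiting times:
  Job 1: wait = 0
  Job 2: wait = 2
  Job 3: wait = 15
  Job 4: wait = 29
  Job 5: wait = 37
Sum of waiting times = 83
Average waiting time = 83/5 = 16.6

16.6


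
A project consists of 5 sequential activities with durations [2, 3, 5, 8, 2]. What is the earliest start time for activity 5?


Activity 5 starts after activities 1 through 4 complete.
Predecessor durations: [2, 3, 5, 8]
ES = 2 + 3 + 5 + 8 = 18

18


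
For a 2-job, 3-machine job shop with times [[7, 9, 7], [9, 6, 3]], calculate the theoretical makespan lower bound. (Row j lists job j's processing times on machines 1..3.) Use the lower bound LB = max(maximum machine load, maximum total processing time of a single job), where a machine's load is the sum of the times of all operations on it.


Machine loads:
  Machine 1: 7 + 9 = 16
  Machine 2: 9 + 6 = 15
  Machine 3: 7 + 3 = 10
Max machine load = 16
Job totals:
  Job 1: 23
  Job 2: 18
Max job total = 23
Lower bound = max(16, 23) = 23

23


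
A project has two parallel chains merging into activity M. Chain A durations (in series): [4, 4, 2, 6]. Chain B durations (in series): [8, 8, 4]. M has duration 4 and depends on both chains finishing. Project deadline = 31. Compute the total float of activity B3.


Forward pass: ES(B3) = sum of predecessors on chain B = 16
EF = ES + duration = 16 + 4 = 20
Backward pass: LF(M) = deadline = 31; LS(M) = 31 - 4 = 27
LF(B3) = LS(M) - sum(successors on chain B) = 27 - 0 = 27
LS = LF - duration = 27 - 4 = 23
Total float = LS - ES = 23 - 16 = 7

7


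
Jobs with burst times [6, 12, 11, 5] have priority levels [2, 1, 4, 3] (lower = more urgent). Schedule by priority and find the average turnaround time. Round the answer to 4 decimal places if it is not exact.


Sort by priority (ascending = highest first):
Order: [(1, 12), (2, 6), (3, 5), (4, 11)]
Completion times:
  Priority 1, burst=12, C=12
  Priority 2, burst=6, C=18
  Priority 3, burst=5, C=23
  Priority 4, burst=11, C=34
Average turnaround = 87/4 = 21.75

21.75


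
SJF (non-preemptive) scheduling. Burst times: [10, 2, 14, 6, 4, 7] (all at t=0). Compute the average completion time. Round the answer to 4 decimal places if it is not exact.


SJF order (ascending): [2, 4, 6, 7, 10, 14]
Completion times:
  Job 1: burst=2, C=2
  Job 2: burst=4, C=6
  Job 3: burst=6, C=12
  Job 4: burst=7, C=19
  Job 5: burst=10, C=29
  Job 6: burst=14, C=43
Average completion = 111/6 = 18.5

18.5


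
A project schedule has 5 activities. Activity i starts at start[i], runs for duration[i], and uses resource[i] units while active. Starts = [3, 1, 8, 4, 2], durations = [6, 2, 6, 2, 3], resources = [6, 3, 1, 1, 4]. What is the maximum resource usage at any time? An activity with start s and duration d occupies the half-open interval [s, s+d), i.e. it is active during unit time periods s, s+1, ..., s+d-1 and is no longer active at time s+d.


Each activity i is active on [start_i, start_i + duration_i).
Compute total resource usage per time slot:
  t=0: active resources = [], total = 0
  t=1: active resources = [3], total = 3
  t=2: active resources = [3, 4], total = 7
  t=3: active resources = [6, 4], total = 10
  t=4: active resources = [6, 1, 4], total = 11
  t=5: active resources = [6, 1], total = 7
  t=6: active resources = [6], total = 6
  t=7: active resources = [6], total = 6
  t=8: active resources = [6, 1], total = 7
  t=9: active resources = [1], total = 1
  t=10: active resources = [1], total = 1
  t=11: active resources = [1], total = 1
  t=12: active resources = [1], total = 1
  t=13: active resources = [1], total = 1
Peak resource demand = 11

11


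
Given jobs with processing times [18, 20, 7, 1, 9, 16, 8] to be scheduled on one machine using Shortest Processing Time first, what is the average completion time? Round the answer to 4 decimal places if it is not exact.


Sort jobs by processing time (SPT order): [1, 7, 8, 9, 16, 18, 20]
Compute completion times sequentially:
  Job 1: processing = 1, completes at 1
  Job 2: processing = 7, completes at 8
  Job 3: processing = 8, completes at 16
  Job 4: processing = 9, completes at 25
  Job 5: processing = 16, completes at 41
  Job 6: processing = 18, completes at 59
  Job 7: processing = 20, completes at 79
Sum of completion times = 229
Average completion time = 229/7 = 32.7143

32.7143


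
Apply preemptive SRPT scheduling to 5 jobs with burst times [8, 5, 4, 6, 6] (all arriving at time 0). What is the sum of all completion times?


Since all jobs arrive at t=0, SRPT equals SPT ordering.
SPT order: [4, 5, 6, 6, 8]
Completion times:
  Job 1: p=4, C=4
  Job 2: p=5, C=9
  Job 3: p=6, C=15
  Job 4: p=6, C=21
  Job 5: p=8, C=29
Total completion time = 4 + 9 + 15 + 21 + 29 = 78

78
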